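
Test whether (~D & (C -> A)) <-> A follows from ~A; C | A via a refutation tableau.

Initial set: {~A; (C | A); ~((~D & (C -> A)) <-> A)}.
(C | A): β-rule — branch into C  //  A.
  branch 1 (add C):
    ~((~D & (C -> A)) <-> A): β-rule — branch into (~D & (C -> A)), ~A  //  ~(~D & (C -> A)), A.
      branch 1.1 (add (~D & (C -> A)), ~A):
        (~D & (C -> A)): α-rule — add ~D, (C -> A).
        (C -> A): β-rule — branch into ~C  //  A.
          branch 1.1.1 (add ~C):
            × closes — contains both C and ~C.
          branch 1.1.2 (add A):
            × closes — contains both A and ~A.
      branch 1.2 (add ~(~D & (C -> A)), A):
        × closes — contains both A and ~A.
  branch 2 (add A):
    × closes — contains both A and ~A.
All 4 branches close.
Every branch closed, so the premises entail the conclusion.

Yes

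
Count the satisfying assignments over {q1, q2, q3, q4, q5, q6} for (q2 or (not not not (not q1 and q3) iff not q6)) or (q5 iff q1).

Initial set: {((q2 or (not not not (not q1 and q3) iff not q6)) or (q5 iff q1))}.
((q2 or (not not not (not q1 and q3) iff not q6)) or (q5 iff q1)): β-rule — branch into (q2 or (not not not (not q1 and q3) iff not q6))  //  (q5 iff q1).
  branch 1 (add (q2 or (not not not (not q1 and q3) iff not q6))):
    (q2 or (not not not (not q1 and q3) iff not q6)): β-rule — branch into q2  //  (not not not (not q1 and q3) iff not q6).
      branch 1.1 (add q2):
        ○ open, literals {q2=true}.
      branch 1.2 (add (not not not (not q1 and q3) iff not q6)):
        (not not not (not q1 and q3) iff not q6): β-rule — branch into not not not (not q1 and q3), not q6  //  not not not not (not q1 and q3), not not q6.
          branch 1.2.1 (add not not not (not q1 and q3), not q6):
            not not not (not q1 and q3): drop double negation, giving not (not q1 and q3).
            not (not q1 and q3): β-rule — branch into not not q1  //  not q3.
              branch 1.2.1.1 (add not not q1):
                ○ open, literals {q1=true, q6=false}.
              branch 1.2.1.2 (add not q3):
                ○ open, literals {q3=false, q6=false}.
          branch 1.2.2 (add not not not not (not q1 and q3), not not q6):
            not not not not (not q1 and q3): drop double negation, giving not not (not q1 and q3).
            not not (not q1 and q3): α-rule — add not q1, q3.
            ○ open, literals {q1=false, q3=true, q6=true}.
  branch 2 (add (q5 iff q1)):
    (q5 iff q1): β-rule — branch into q5, q1  //  not q5, not q1.
      branch 2.1 (add q5, q1):
        ○ open, literals {q1=true, q5=true}.
      branch 2.2 (add not q5, not q1):
        ○ open, literals {q1=false, q5=false}.
0 branches closed, 6 open.
Each open branch fixes some atoms; the unmentioned ones are free. Counting distinct full assignments: branch {q2=true} (q1, q3, q4, q5, q6) contributes 32 new; branch {q1=true, q6=false} (q2, q3, q4, q5) contributes 8 new; branch {q3=false, q6=false} (q1, q2, q4, q5) contributes 4 new; branch {q1=false, q3=true, q6=true} (q2, q4, q5) contributes 4 new; branch {q1=true, q5=true} (q2, q3, q4, q6) contributes 4 new; branch {q1=false, q5=false} (q2, q3, q4, q6) contributes 4 new. Total: 56.

56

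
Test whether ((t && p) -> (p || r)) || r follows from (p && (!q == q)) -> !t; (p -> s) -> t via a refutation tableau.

Initial set: {((p && (!q == q)) -> !t); ((p -> s) -> t); !(((t && p) -> (p || r)) || r)}.
!(((t && p) -> (p || r)) || r): α-rule — add !((t && p) -> (p || r)), !r.
!((t && p) -> (p || r)): α-rule — add (t && p), !(p || r).
(t && p): α-rule — add t, p.
!(p || r): α-rule — add !p, !r.
× closes — contains both p and !p.
All 1 branch closes.
Every branch closed, so the premises entail the conclusion.

Yes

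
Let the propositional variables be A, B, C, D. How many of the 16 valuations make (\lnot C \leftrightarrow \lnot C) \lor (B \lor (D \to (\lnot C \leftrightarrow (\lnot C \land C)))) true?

Initial set: {((\lnot C \leftrightarrow \lnot C) \lor (B \lor (D \to (\lnot C \leftrightarrow (\lnot C \land C)))))}.
((\lnot C \leftrightarrow \lnot C) \lor (B \lor (D \to (\lnot C \leftrightarrow (\lnot C \land C))))): β-rule — branch into (\lnot C \leftrightarrow \lnot C)  //  (B \lor (D \to (\lnot C \leftrightarrow (\lnot C \land C)))).
  branch 1 (add (\lnot C \leftrightarrow \lnot C)):
    (\lnot C \leftrightarrow \lnot C): β-rule — branch into \lnot C, \lnot C  //  \lnot \lnot C, \lnot \lnot C.
      branch 1.1 (add \lnot C, \lnot C):
        ○ open, literals {C=false}.
      branch 1.2 (add \lnot \lnot C, \lnot \lnot C):
        ○ open, literals {C=true}.
  branch 2 (add (B \lor (D \to (\lnot C \leftrightarrow (\lnot C \land C))))):
    (B \lor (D \to (\lnot C \leftrightarrow (\lnot C \land C)))): β-rule — branch into B  //  (D \to (\lnot C \leftrightarrow (\lnot C \land C))).
      branch 2.1 (add B):
        ○ open, literals {B=true}.
      branch 2.2 (add (D \to (\lnot C \leftrightarrow (\lnot C \land C)))):
        (D \to (\lnot C \leftrightarrow (\lnot C \land C))): β-rule — branch into \lnot D  //  (\lnot C \leftrightarrow (\lnot C \land C)).
          branch 2.2.1 (add \lnot D):
            ○ open, literals {D=false}.
          branch 2.2.2 (add (\lnot C \leftrightarrow (\lnot C \land C))):
            (\lnot C \leftrightarrow (\lnot C \land C)): β-rule — branch into \lnot C, (\lnot C \land C)  //  \lnot \lnot C, \lnot (\lnot C \land C).
              branch 2.2.2.1 (add \lnot C, (\lnot C \land C)):
                (\lnot C \land C): α-rule — add \lnot C, C.
                × closes — contains both C and \lnot C.
              branch 2.2.2.2 (add \lnot \lnot C, \lnot (\lnot C \land C)):
                \lnot (\lnot C \land C): β-rule — branch into \lnot \lnot C  //  \lnot C.
                  branch 2.2.2.2.1 (add \lnot \lnot C):
                    ○ open, literals {C=true}.
                  branch 2.2.2.2.2 (add \lnot C):
                    × closes — contains both C and \lnot C.
2 branches closed, 5 open.
Each open branch fixes some atoms; the unmentioned ones are free. Counting distinct full assignments: branch {C=false} (A, B, D) contributes 8 new; branch {C=true} (A, B, D) contributes 8 new; branch {B=true} (A, C, D) contributes 0 new; branch {D=false} (A, B, C) contributes 0 new; branch {C=true} (A, B, D) contributes 0 new. Total: 16.

16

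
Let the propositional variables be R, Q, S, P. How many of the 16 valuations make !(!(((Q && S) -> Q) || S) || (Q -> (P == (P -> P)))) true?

4

Initial set: {!(!(((Q && S) -> Q) || S) || (Q -> (P == (P -> P))))}.
!(!(((Q && S) -> Q) || S) || (Q -> (P == (P -> P)))): α-rule — add !!(((Q && S) -> Q) || S), !(Q -> (P == (P -> P))).
!(Q -> (P == (P -> P))): α-rule — add Q, !(P == (P -> P)).
!!(((Q && S) -> Q) || S): β-rule — branch into ((Q && S) -> Q)  //  S.
  branch 1 (add ((Q && S) -> Q)):
    !(P == (P -> P)): β-rule — branch into P, !(P -> P)  //  !P, (P -> P).
      branch 1.1 (add P, !(P -> P)):
        !(P -> P): α-rule — add P, !P.
        × closes — contains both P and !P.
      branch 1.2 (add !P, (P -> P)):
        ((Q && S) -> Q): β-rule — branch into !(Q && S)  //  Q.
          branch 1.2.1 (add !(Q && S)):
            (P -> P): β-rule — branch into !P  //  P.
              branch 1.2.1.1 (add !P):
                !(Q && S): β-rule — branch into !Q  //  !S.
                  branch 1.2.1.1.1 (add !Q):
                    × closes — contains both Q and !Q.
                  branch 1.2.1.1.2 (add !S):
                    ○ open, literals {P=F, Q=T, S=F}.
              branch 1.2.1.2 (add P):
                × closes — contains both P and !P.
          branch 1.2.2 (add Q):
            (P -> P): β-rule — branch into !P  //  P.
              branch 1.2.2.1 (add !P):
                ○ open, literals {P=F, Q=T}.
              branch 1.2.2.2 (add P):
                × closes — contains both P and !P.
  branch 2 (add S):
    !(P == (P -> P)): β-rule — branch into P, !(P -> P)  //  !P, (P -> P).
      branch 2.1 (add P, !(P -> P)):
        !(P -> P): α-rule — add P, !P.
        × closes — contains both P and !P.
      branch 2.2 (add !P, (P -> P)):
        (P -> P): β-rule — branch into !P  //  P.
          branch 2.2.1 (add !P):
            ○ open, literals {P=F, Q=T, S=T}.
          branch 2.2.2 (add P):
            × closes — contains both P and !P.
6 branches closed, 3 open.
Each open branch fixes some atoms; the unmentioned ones are free. Counting distinct full assignments: branch {P=F, Q=T, S=F} (R) contributes 2 new; branch {P=F, Q=T} (R, S) contributes 2 new; branch {P=F, Q=T, S=T} (R) contributes 0 new. Total: 4.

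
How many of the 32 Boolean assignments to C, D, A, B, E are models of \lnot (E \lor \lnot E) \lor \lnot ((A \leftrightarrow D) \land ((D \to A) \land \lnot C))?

Initial set: {T (\lnot (E \lor \lnot E) \lor \lnot ((A \leftrightarrow D) \land ((D \to A) \land \lnot C)))}.
T (\lnot (E \lor \lnot E) \lor \lnot ((A \leftrightarrow D) \land ((D \to A) \land \lnot C))): β-rule — branch into T \lnot (E \lor \lnot E)  //  T \lnot ((A \leftrightarrow D) \land ((D \to A) \land \lnot C)).
  branch 1 (add T \lnot (E \lor \lnot E)):
    T \lnot (E \lor \lnot E): α-rule — add F E, F \lnot E.
    × closes — contains both E and \lnot E.
  branch 2 (add T \lnot ((A \leftrightarrow D) \land ((D \to A) \land \lnot C))):
    T \lnot ((A \leftrightarrow D) \land ((D \to A) \land \lnot C)): β-rule — branch into F (A \leftrightarrow D)  //  F ((D \to A) \land \lnot C).
      branch 2.1 (add F (A \leftrightarrow D)):
        F (A \leftrightarrow D): β-rule — branch into T A, F D  //  F A, T D.
          branch 2.1.1 (add T A, F D):
            ○ open, literals {A=T, D=F}.
          branch 2.1.2 (add F A, T D):
            ○ open, literals {A=F, D=T}.
      branch 2.2 (add F ((D \to A) \land \lnot C)):
        F ((D \to A) \land \lnot C): β-rule — branch into F (D \to A)  //  F \lnot C.
          branch 2.2.1 (add F (D \to A)):
            F (D \to A): α-rule — add T D, F A.
            ○ open, literals {A=F, D=T}.
          branch 2.2.2 (add F \lnot C):
            ○ open, literals {C=T}.
1 branch closed, 4 open.
Each open branch fixes some atoms; the unmentioned ones are free. Counting distinct full assignments: branch {A=T, D=F} (C, B, E) contributes 8 new; branch {A=F, D=T} (C, B, E) contributes 8 new; branch {A=F, D=T} (C, B, E) contributes 0 new; branch {C=T} (D, A, B, E) contributes 8 new. Total: 24.

24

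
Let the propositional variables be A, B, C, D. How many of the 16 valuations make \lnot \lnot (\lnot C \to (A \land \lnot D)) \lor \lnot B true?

Initial set: {(\lnot \lnot (\lnot C \to (A \land \lnot D)) \lor \lnot B)}.
(\lnot \lnot (\lnot C \to (A \land \lnot D)) \lor \lnot B): β-rule — branch into \lnot \lnot (\lnot C \to (A \land \lnot D))  //  \lnot B.
  branch 1 (add \lnot \lnot (\lnot C \to (A \land \lnot D))):
    \lnot \lnot (\lnot C \to (A \land \lnot D)): drop double negation, giving (\lnot C \to (A \land \lnot D)).
    (\lnot C \to (A \land \lnot D)): β-rule — branch into \lnot \lnot C  //  (A \land \lnot D).
      branch 1.1 (add \lnot \lnot C):
        ○ open, literals {C=T}.
      branch 1.2 (add (A \land \lnot D)):
        (A \land \lnot D): α-rule — add A, \lnot D.
        ○ open, literals {A=T, D=F}.
  branch 2 (add \lnot B):
    ○ open, literals {B=F}.
0 branches closed, 3 open.
Each open branch fixes some atoms; the unmentioned ones are free. Counting distinct full assignments: branch {C=T} (A, B, D) contributes 8 new; branch {A=T, D=F} (B, C) contributes 2 new; branch {B=F} (A, C, D) contributes 3 new. Total: 13.

13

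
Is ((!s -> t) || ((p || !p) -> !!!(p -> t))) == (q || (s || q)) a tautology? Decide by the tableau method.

Not valid

Assume the negation and expand:
Initial set: {!(((!s -> t) || ((p || !p) -> !!!(p -> t))) == (q || (s || q)))}.
!(((!s -> t) || ((p || !p) -> !!!(p -> t))) == (q || (s || q))): β-rule — branch into ((!s -> t) || ((p || !p) -> !!!(p -> t))), !(q || (s || q))  //  !((!s -> t) || ((p || !p) -> !!!(p -> t))), (q || (s || q)).
  branch 1 (add ((!s -> t) || ((p || !p) -> !!!(p -> t))), !(q || (s || q))):
    !(q || (s || q)): α-rule — add !q, !(s || q).
    !(s || q): α-rule — add !s, !q.
    ((!s -> t) || ((p || !p) -> !!!(p -> t))): β-rule — branch into (!s -> t)  //  ((p || !p) -> !!!(p -> t)).
      branch 1.1 (add (!s -> t)):
        (!s -> t): β-rule — branch into !!s  //  t.
          branch 1.1.1 (add !!s):
            × closes — contains both s and !s.
          branch 1.1.2 (add t):
            ○ open, literals {q=false, s=false, t=true}.
      branch 1.2 (add ((p || !p) -> !!!(p -> t))):
        ((p || !p) -> !!!(p -> t)): β-rule — branch into !(p || !p)  //  !!!(p -> t).
          branch 1.2.1 (add !(p || !p)):
            !(p || !p): α-rule — add !p, !!p.
            × closes — contains both p and !p.
          branch 1.2.2 (add !!!(p -> t)):
            !!!(p -> t): drop double negation, giving !(p -> t).
            !(p -> t): α-rule — add p, !t.
            ○ open, literals {p=true, q=false, s=false, t=false}.
  branch 2 (add !((!s -> t) || ((p || !p) -> !!!(p -> t))), (q || (s || q))):
    !((!s -> t) || ((p || !p) -> !!!(p -> t))): α-rule — add !(!s -> t), !((p || !p) -> !!!(p -> t)).
    !(!s -> t): α-rule — add !s, !t.
    !((p || !p) -> !!!(p -> t)): α-rule — add (p || !p), !!!!(p -> t).
    !!!!(p -> t): drop double negation, giving !!(p -> t).
    (q || (s || q)): β-rule — branch into q  //  (s || q).
      branch 2.1 (add q):
        (p || !p): β-rule — branch into p  //  !p.
          branch 2.1.1 (add p):
            !!(p -> t): β-rule — branch into !p  //  t.
              branch 2.1.1.1 (add !p):
                × closes — contains both p and !p.
              branch 2.1.1.2 (add t):
                × closes — contains both t and !t.
          branch 2.1.2 (add !p):
            !!(p -> t): β-rule — branch into !p  //  t.
              branch 2.1.2.1 (add !p):
                ○ open, literals {p=false, q=true, s=false, t=false}.
              branch 2.1.2.2 (add t):
                × closes — contains both t and !t.
      branch 2.2 (add (s || q)):
        (p || !p): β-rule — branch into p  //  !p.
          branch 2.2.1 (add p):
            !!(p -> t): β-rule — branch into !p  //  t.
              branch 2.2.1.1 (add !p):
                × closes — contains both p and !p.
              branch 2.2.1.2 (add t):
                × closes — contains both t and !t.
          branch 2.2.2 (add !p):
            !!(p -> t): β-rule — branch into !p  //  t.
              branch 2.2.2.1 (add !p):
                (s || q): β-rule — branch into s  //  q.
                  branch 2.2.2.1.1 (add s):
                    × closes — contains both s and !s.
                  branch 2.2.2.1.2 (add q):
                    ○ open, literals {p=false, q=true, s=false, t=false}.
              branch 2.2.2.2 (add t):
                × closes — contains both t and !t.
9 branches closed, 4 open.
An open branch gives a countermodel: q=false, s=false, t=true (unmentioned atoms arbitrary); under it the original formula is false.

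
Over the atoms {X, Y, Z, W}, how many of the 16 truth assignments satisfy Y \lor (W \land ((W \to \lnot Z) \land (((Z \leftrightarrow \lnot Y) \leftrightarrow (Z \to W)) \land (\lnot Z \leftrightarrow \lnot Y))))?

Initial set: {(Y \lor (W \land ((W \to \lnot Z) \land (((Z \leftrightarrow \lnot Y) \leftrightarrow (Z \to W)) \land (\lnot Z \leftrightarrow \lnot Y)))))}.
(Y \lor (W \land ((W \to \lnot Z) \land (((Z \leftrightarrow \lnot Y) \leftrightarrow (Z \to W)) \land (\lnot Z \leftrightarrow \lnot Y))))): β-rule — branch into Y  //  (W \land ((W \to \lnot Z) \land (((Z \leftrightarrow \lnot Y) \leftrightarrow (Z \to W)) \land (\lnot Z \leftrightarrow \lnot Y)))).
  branch 1 (add Y):
    ○ open, literals {Y=1}.
  branch 2 (add (W \land ((W \to \lnot Z) \land (((Z \leftrightarrow \lnot Y) \leftrightarrow (Z \to W)) \land (\lnot Z \leftrightarrow \lnot Y))))):
    (W \land ((W \to \lnot Z) \land (((Z \leftrightarrow \lnot Y) \leftrightarrow (Z \to W)) \land (\lnot Z \leftrightarrow \lnot Y)))): α-rule — add W, ((W \to \lnot Z) \land (((Z \leftrightarrow \lnot Y) \leftrightarrow (Z \to W)) \land (\lnot Z \leftrightarrow \lnot Y))).
    ((W \to \lnot Z) \land (((Z \leftrightarrow \lnot Y) \leftrightarrow (Z \to W)) \land (\lnot Z \leftrightarrow \lnot Y))): α-rule — add (W \to \lnot Z), (((Z \leftrightarrow \lnot Y) \leftrightarrow (Z \to W)) \land (\lnot Z \leftrightarrow \lnot Y)).
    (((Z \leftrightarrow \lnot Y) \leftrightarrow (Z \to W)) \land (\lnot Z \leftrightarrow \lnot Y)): α-rule — add ((Z \leftrightarrow \lnot Y) \leftrightarrow (Z \to W)), (\lnot Z \leftrightarrow \lnot Y).
    (W \to \lnot Z): β-rule — branch into \lnot W  //  \lnot Z.
      branch 2.1 (add \lnot W):
        × closes — contains both W and \lnot W.
      branch 2.2 (add \lnot Z):
        ((Z \leftrightarrow \lnot Y) \leftrightarrow (Z \to W)): β-rule — branch into (Z \leftrightarrow \lnot Y), (Z \to W)  //  \lnot (Z \leftrightarrow \lnot Y), \lnot (Z \to W).
          branch 2.2.1 (add (Z \leftrightarrow \lnot Y), (Z \to W)):
            (\lnot Z \leftrightarrow \lnot Y): β-rule — branch into \lnot Z, \lnot Y  //  \lnot \lnot Z, \lnot \lnot Y.
              branch 2.2.1.1 (add \lnot Z, \lnot Y):
                (Z \leftrightarrow \lnot Y): β-rule — branch into Z, \lnot Y  //  \lnot Z, \lnot \lnot Y.
                  branch 2.2.1.1.1 (add Z, \lnot Y):
                    × closes — contains both Z and \lnot Z.
                  branch 2.2.1.1.2 (add \lnot Z, \lnot \lnot Y):
                    × closes — contains both Y and \lnot Y.
              branch 2.2.1.2 (add \lnot \lnot Z, \lnot \lnot Y):
                × closes — contains both Z and \lnot Z.
          branch 2.2.2 (add \lnot (Z \leftrightarrow \lnot Y), \lnot (Z \to W)):
            \lnot (Z \to W): α-rule — add Z, \lnot W.
            × closes — contains both Z and \lnot Z.
5 branches closed, 1 open.
Each open branch fixes some atoms; the unmentioned ones are free. Counting distinct full assignments: branch {Y=1} (X, Z, W) contributes 8 new. Total: 8.

8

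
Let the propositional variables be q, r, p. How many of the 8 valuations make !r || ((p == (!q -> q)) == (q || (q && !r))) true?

6

Initial set: {(!r || ((p == (!q -> q)) == (q || (q && !r))))}.
(!r || ((p == (!q -> q)) == (q || (q && !r)))): β-rule — branch into !r  //  ((p == (!q -> q)) == (q || (q && !r))).
  branch 1 (add !r):
    ○ open, literals {r=0}.
  branch 2 (add ((p == (!q -> q)) == (q || (q && !r)))):
    ((p == (!q -> q)) == (q || (q && !r))): β-rule — branch into (p == (!q -> q)), (q || (q && !r))  //  !(p == (!q -> q)), !(q || (q && !r)).
      branch 2.1 (add (p == (!q -> q)), (q || (q && !r))):
        (p == (!q -> q)): β-rule — branch into p, (!q -> q)  //  !p, !(!q -> q).
          branch 2.1.1 (add p, (!q -> q)):
            (q || (q && !r)): β-rule — branch into q  //  (q && !r).
              branch 2.1.1.1 (add q):
                (!q -> q): β-rule — branch into !!q  //  q.
                  branch 2.1.1.1.1 (add !!q):
                    ○ open, literals {p=1, q=1}.
                  branch 2.1.1.1.2 (add q):
                    ○ open, literals {p=1, q=1}.
              branch 2.1.1.2 (add (q && !r)):
                (q && !r): α-rule — add q, !r.
                (!q -> q): β-rule — branch into !!q  //  q.
                  branch 2.1.1.2.1 (add !!q):
                    ○ open, literals {p=1, q=1, r=0}.
                  branch 2.1.1.2.2 (add q):
                    ○ open, literals {p=1, q=1, r=0}.
          branch 2.1.2 (add !p, !(!q -> q)):
            !(!q -> q): α-rule — add !q, !q.
            (q || (q && !r)): β-rule — branch into q  //  (q && !r).
              branch 2.1.2.1 (add q):
                × closes — contains both q and !q.
              branch 2.1.2.2 (add (q && !r)):
                (q && !r): α-rule — add q, !r.
                × closes — contains both q and !q.
      branch 2.2 (add !(p == (!q -> q)), !(q || (q && !r))):
        !(q || (q && !r)): α-rule — add !q, !(q && !r).
        !(p == (!q -> q)): β-rule — branch into p, !(!q -> q)  //  !p, (!q -> q).
          branch 2.2.1 (add p, !(!q -> q)):
            !(!q -> q): α-rule — add !q, !q.
            !(q && !r): β-rule — branch into !q  //  !!r.
              branch 2.2.1.1 (add !q):
                ○ open, literals {p=1, q=0}.
              branch 2.2.1.2 (add !!r):
                ○ open, literals {p=1, q=0, r=1}.
          branch 2.2.2 (add !p, (!q -> q)):
            !(q && !r): β-rule — branch into !q  //  !!r.
              branch 2.2.2.1 (add !q):
                (!q -> q): β-rule — branch into !!q  //  q.
                  branch 2.2.2.1.1 (add !!q):
                    × closes — contains both q and !q.
                  branch 2.2.2.1.2 (add q):
                    × closes — contains both q and !q.
              branch 2.2.2.2 (add !!r):
                (!q -> q): β-rule — branch into !!q  //  q.
                  branch 2.2.2.2.1 (add !!q):
                    × closes — contains both q and !q.
                  branch 2.2.2.2.2 (add q):
                    × closes — contains both q and !q.
6 branches closed, 7 open.
Each open branch fixes some atoms; the unmentioned ones are free. Counting distinct full assignments: branch {r=0} (q, p) contributes 4 new; branch {p=1, q=1} (r) contributes 1 new; branch {p=1, q=1} (r) contributes 0 new; branch {p=1, q=1, r=0} (none free) contributes 0 new; branch {p=1, q=1, r=0} (none free) contributes 0 new; branch {p=1, q=0} (r) contributes 1 new; branch {p=1, q=0, r=1} (none free) contributes 0 new. Total: 6.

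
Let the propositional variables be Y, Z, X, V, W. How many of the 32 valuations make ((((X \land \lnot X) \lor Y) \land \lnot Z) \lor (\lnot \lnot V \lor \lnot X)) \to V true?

Initial set: {(((((X \land \lnot X) \lor Y) \land \lnot Z) \lor (\lnot \lnot V \lor \lnot X)) \to V)}.
(((((X \land \lnot X) \lor Y) \land \lnot Z) \lor (\lnot \lnot V \lor \lnot X)) \to V): β-rule — branch into \lnot ((((X \land \lnot X) \lor Y) \land \lnot Z) \lor (\lnot \lnot V \lor \lnot X))  //  V.
  branch 1 (add \lnot ((((X \land \lnot X) \lor Y) \land \lnot Z) \lor (\lnot \lnot V \lor \lnot X))):
    \lnot ((((X \land \lnot X) \lor Y) \land \lnot Z) \lor (\lnot \lnot V \lor \lnot X)): α-rule — add \lnot (((X \land \lnot X) \lor Y) \land \lnot Z), \lnot (\lnot \lnot V \lor \lnot X).
    \lnot (\lnot \lnot V \lor \lnot X): α-rule — add \lnot \lnot \lnot V, \lnot \lnot X.
    \lnot \lnot \lnot V: drop double negation, giving \lnot V.
    \lnot (((X \land \lnot X) \lor Y) \land \lnot Z): β-rule — branch into \lnot ((X \land \lnot X) \lor Y)  //  \lnot \lnot Z.
      branch 1.1 (add \lnot ((X \land \lnot X) \lor Y)):
        \lnot ((X \land \lnot X) \lor Y): α-rule — add \lnot (X \land \lnot X), \lnot Y.
        \lnot (X \land \lnot X): β-rule — branch into \lnot X  //  \lnot \lnot X.
          branch 1.1.1 (add \lnot X):
            × closes — contains both X and \lnot X.
          branch 1.1.2 (add \lnot \lnot X):
            ○ open, literals {V=F, X=T, Y=F}.
      branch 1.2 (add \lnot \lnot Z):
        ○ open, literals {V=F, X=T, Z=T}.
  branch 2 (add V):
    ○ open, literals {V=T}.
1 branch closed, 3 open.
Each open branch fixes some atoms; the unmentioned ones are free. Counting distinct full assignments: branch {V=F, X=T, Y=F} (Z, W) contributes 4 new; branch {V=F, X=T, Z=T} (Y, W) contributes 2 new; branch {V=T} (Y, Z, X, W) contributes 16 new. Total: 22.

22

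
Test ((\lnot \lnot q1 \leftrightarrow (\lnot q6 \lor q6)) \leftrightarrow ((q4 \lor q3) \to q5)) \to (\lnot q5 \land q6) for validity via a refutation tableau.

Not valid

Assume the negation and expand:
Initial set: {\lnot (((\lnot \lnot q1 \leftrightarrow (\lnot q6 \lor q6)) \leftrightarrow ((q4 \lor q3) \to q5)) \to (\lnot q5 \land q6))}.
\lnot (((\lnot \lnot q1 \leftrightarrow (\lnot q6 \lor q6)) \leftrightarrow ((q4 \lor q3) \to q5)) \to (\lnot q5 \land q6)): α-rule — add ((\lnot \lnot q1 \leftrightarrow (\lnot q6 \lor q6)) \leftrightarrow ((q4 \lor q3) \to q5)), \lnot (\lnot q5 \land q6).
((\lnot \lnot q1 \leftrightarrow (\lnot q6 \lor q6)) \leftrightarrow ((q4 \lor q3) \to q5)): β-rule — branch into (\lnot \lnot q1 \leftrightarrow (\lnot q6 \lor q6)), ((q4 \lor q3) \to q5)  //  \lnot (\lnot \lnot q1 \leftrightarrow (\lnot q6 \lor q6)), \lnot ((q4 \lor q3) \to q5).
  branch 1 (add (\lnot \lnot q1 \leftrightarrow (\lnot q6 \lor q6)), ((q4 \lor q3) \to q5)):
    \lnot (\lnot q5 \land q6): β-rule — branch into \lnot \lnot q5  //  \lnot q6.
      branch 1.1 (add \lnot \lnot q5):
        (\lnot \lnot q1 \leftrightarrow (\lnot q6 \lor q6)): β-rule — branch into \lnot \lnot q1, (\lnot q6 \lor q6)  //  \lnot \lnot \lnot q1, \lnot (\lnot q6 \lor q6).
          branch 1.1.1 (add \lnot \lnot q1, (\lnot q6 \lor q6)):
            \lnot \lnot q1: drop double negation, giving q1.
            ((q4 \lor q3) \to q5): β-rule — branch into \lnot (q4 \lor q3)  //  q5.
              branch 1.1.1.1 (add \lnot (q4 \lor q3)):
                \lnot (q4 \lor q3): α-rule — add \lnot q4, \lnot q3.
                (\lnot q6 \lor q6): β-rule — branch into \lnot q6  //  q6.
                  branch 1.1.1.1.1 (add \lnot q6):
                    ○ open, literals {q1=T, q3=F, q4=F, q5=T, q6=F}.
                  branch 1.1.1.1.2 (add q6):
                    ○ open, literals {q1=T, q3=F, q4=F, q5=T, q6=T}.
              branch 1.1.1.2 (add q5):
                (\lnot q6 \lor q6): β-rule — branch into \lnot q6  //  q6.
                  branch 1.1.1.2.1 (add \lnot q6):
                    ○ open, literals {q1=T, q5=T, q6=F}.
                  branch 1.1.1.2.2 (add q6):
                    ○ open, literals {q1=T, q5=T, q6=T}.
          branch 1.1.2 (add \lnot \lnot \lnot q1, \lnot (\lnot q6 \lor q6)):
            \lnot \lnot \lnot q1: drop double negation, giving \lnot q1.
            \lnot (\lnot q6 \lor q6): α-rule — add \lnot \lnot q6, \lnot q6.
            × closes — contains both q6 and \lnot q6.
      branch 1.2 (add \lnot q6):
        (\lnot \lnot q1 \leftrightarrow (\lnot q6 \lor q6)): β-rule — branch into \lnot \lnot q1, (\lnot q6 \lor q6)  //  \lnot \lnot \lnot q1, \lnot (\lnot q6 \lor q6).
          branch 1.2.1 (add \lnot \lnot q1, (\lnot q6 \lor q6)):
            \lnot \lnot q1: drop double negation, giving q1.
            ((q4 \lor q3) \to q5): β-rule — branch into \lnot (q4 \lor q3)  //  q5.
              branch 1.2.1.1 (add \lnot (q4 \lor q3)):
                \lnot (q4 \lor q3): α-rule — add \lnot q4, \lnot q3.
                (\lnot q6 \lor q6): β-rule — branch into \lnot q6  //  q6.
                  branch 1.2.1.1.1 (add \lnot q6):
                    ○ open, literals {q1=T, q3=F, q4=F, q6=F}.
                  branch 1.2.1.1.2 (add q6):
                    × closes — contains both q6 and \lnot q6.
              branch 1.2.1.2 (add q5):
                (\lnot q6 \lor q6): β-rule — branch into \lnot q6  //  q6.
                  branch 1.2.1.2.1 (add \lnot q6):
                    ○ open, literals {q1=T, q5=T, q6=F}.
                  branch 1.2.1.2.2 (add q6):
                    × closes — contains both q6 and \lnot q6.
          branch 1.2.2 (add \lnot \lnot \lnot q1, \lnot (\lnot q6 \lor q6)):
            \lnot \lnot \lnot q1: drop double negation, giving \lnot q1.
            \lnot (\lnot q6 \lor q6): α-rule — add \lnot \lnot q6, \lnot q6.
            × closes — contains both q6 and \lnot q6.
  branch 2 (add \lnot (\lnot \lnot q1 \leftrightarrow (\lnot q6 \lor q6)), \lnot ((q4 \lor q3) \to q5)):
    \lnot ((q4 \lor q3) \to q5): α-rule — add (q4 \lor q3), \lnot q5.
    \lnot (\lnot q5 \land q6): β-rule — branch into \lnot \lnot q5  //  \lnot q6.
      branch 2.1 (add \lnot \lnot q5):
        × closes — contains both q5 and \lnot q5.
      branch 2.2 (add \lnot q6):
        \lnot (\lnot \lnot q1 \leftrightarrow (\lnot q6 \lor q6)): β-rule — branch into \lnot \lnot q1, \lnot (\lnot q6 \lor q6)  //  \lnot \lnot \lnot q1, (\lnot q6 \lor q6).
          branch 2.2.1 (add \lnot \lnot q1, \lnot (\lnot q6 \lor q6)):
            \lnot \lnot q1: drop double negation, giving q1.
            \lnot (\lnot q6 \lor q6): α-rule — add \lnot \lnot q6, \lnot q6.
            × closes — contains both q6 and \lnot q6.
          branch 2.2.2 (add \lnot \lnot \lnot q1, (\lnot q6 \lor q6)):
            \lnot \lnot \lnot q1: drop double negation, giving \lnot q1.
            (q4 \lor q3): β-rule — branch into q4  //  q3.
              branch 2.2.2.1 (add q4):
                (\lnot q6 \lor q6): β-rule — branch into \lnot q6  //  q6.
                  branch 2.2.2.1.1 (add \lnot q6):
                    ○ open, literals {q1=F, q4=T, q5=F, q6=F}.
                  branch 2.2.2.1.2 (add q6):
                    × closes — contains both q6 and \lnot q6.
              branch 2.2.2.2 (add q3):
                (\lnot q6 \lor q6): β-rule — branch into \lnot q6  //  q6.
                  branch 2.2.2.2.1 (add \lnot q6):
                    ○ open, literals {q1=F, q3=T, q5=F, q6=F}.
                  branch 2.2.2.2.2 (add q6):
                    × closes — contains both q6 and \lnot q6.
8 branches closed, 8 open.
An open branch gives a countermodel: q1=T, q3=F, q4=F, q5=T, q6=F (unmentioned atoms arbitrary); under it the original formula is false.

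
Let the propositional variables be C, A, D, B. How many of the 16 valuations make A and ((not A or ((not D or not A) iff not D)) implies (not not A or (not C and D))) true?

8

Initial set: {(A and ((not A or ((not D or not A) iff not D)) implies (not not A or (not C and D))))}.
(A and ((not A or ((not D or not A) iff not D)) implies (not not A or (not C and D)))): α-rule — add A, ((not A or ((not D or not A) iff not D)) implies (not not A or (not C and D))).
((not A or ((not D or not A) iff not D)) implies (not not A or (not C and D))): β-rule — branch into not (not A or ((not D or not A) iff not D))  //  (not not A or (not C and D)).
  branch 1 (add not (not A or ((not D or not A) iff not D))):
    not (not A or ((not D or not A) iff not D)): α-rule — add not not A, not ((not D or not A) iff not D).
    not ((not D or not A) iff not D): β-rule — branch into (not D or not A), not not D  //  not (not D or not A), not D.
      branch 1.1 (add (not D or not A), not not D):
        (not D or not A): β-rule — branch into not D  //  not A.
          branch 1.1.1 (add not D):
            × closes — contains both D and not D.
          branch 1.1.2 (add not A):
            × closes — contains both A and not A.
      branch 1.2 (add not (not D or not A), not D):
        not (not D or not A): α-rule — add not not D, not not A.
        × closes — contains both D and not D.
  branch 2 (add (not not A or (not C and D))):
    (not not A or (not C and D)): β-rule — branch into not not A  //  (not C and D).
      branch 2.1 (add not not A):
        not not A: drop double negation, giving A.
        ○ open, literals {A=T}.
      branch 2.2 (add (not C and D)):
        (not C and D): α-rule — add not C, D.
        ○ open, literals {A=T, C=F, D=T}.
3 branches closed, 2 open.
Each open branch fixes some atoms; the unmentioned ones are free. Counting distinct full assignments: branch {A=T} (C, D, B) contributes 8 new; branch {A=T, C=F, D=T} (B) contributes 0 new. Total: 8.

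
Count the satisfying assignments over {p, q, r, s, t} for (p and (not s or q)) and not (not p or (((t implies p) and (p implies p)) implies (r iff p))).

Initial set: {((p and (not s or q)) and not (not p or (((t implies p) and (p implies p)) implies (r iff p))))}.
((p and (not s or q)) and not (not p or (((t implies p) and (p implies p)) implies (r iff p)))): α-rule — add (p and (not s or q)), not (not p or (((t implies p) and (p implies p)) implies (r iff p))).
(p and (not s or q)): α-rule — add p, (not s or q).
not (not p or (((t implies p) and (p implies p)) implies (r iff p))): α-rule — add not not p, not (((t implies p) and (p implies p)) implies (r iff p)).
not (((t implies p) and (p implies p)) implies (r iff p)): α-rule — add ((t implies p) and (p implies p)), not (r iff p).
((t implies p) and (p implies p)): α-rule — add (t implies p), (p implies p).
(not s or q): β-rule — branch into not s  //  q.
  branch 1 (add not s):
    not (r iff p): β-rule — branch into r, not p  //  not r, p.
      branch 1.1 (add r, not p):
        × closes — contains both p and not p.
      branch 1.2 (add not r, p):
        (t implies p): β-rule — branch into not t  //  p.
          branch 1.2.1 (add not t):
            (p implies p): β-rule — branch into not p  //  p.
              branch 1.2.1.1 (add not p):
                × closes — contains both p and not p.
              branch 1.2.1.2 (add p):
                ○ open, literals {p=1, r=0, s=0, t=0}.
          branch 1.2.2 (add p):
            (p implies p): β-rule — branch into not p  //  p.
              branch 1.2.2.1 (add not p):
                × closes — contains both p and not p.
              branch 1.2.2.2 (add p):
                ○ open, literals {p=1, r=0, s=0}.
  branch 2 (add q):
    not (r iff p): β-rule — branch into r, not p  //  not r, p.
      branch 2.1 (add r, not p):
        × closes — contains both p and not p.
      branch 2.2 (add not r, p):
        (t implies p): β-rule — branch into not t  //  p.
          branch 2.2.1 (add not t):
            (p implies p): β-rule — branch into not p  //  p.
              branch 2.2.1.1 (add not p):
                × closes — contains both p and not p.
              branch 2.2.1.2 (add p):
                ○ open, literals {p=1, q=1, r=0, t=0}.
          branch 2.2.2 (add p):
            (p implies p): β-rule — branch into not p  //  p.
              branch 2.2.2.1 (add not p):
                × closes — contains both p and not p.
              branch 2.2.2.2 (add p):
                ○ open, literals {p=1, q=1, r=0}.
6 branches closed, 4 open.
Each open branch fixes some atoms; the unmentioned ones are free. Counting distinct full assignments: branch {p=1, r=0, s=0, t=0} (q) contributes 2 new; branch {p=1, r=0, s=0} (q, t) contributes 2 new; branch {p=1, q=1, r=0, t=0} (s) contributes 1 new; branch {p=1, q=1, r=0} (s, t) contributes 1 new. Total: 6.

6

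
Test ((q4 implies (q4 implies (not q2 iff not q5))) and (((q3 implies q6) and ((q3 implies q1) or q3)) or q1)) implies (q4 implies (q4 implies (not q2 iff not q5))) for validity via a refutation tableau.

Assume the negation and expand:
Initial set: {not (((q4 implies (q4 implies (not q2 iff not q5))) and (((q3 implies q6) and ((q3 implies q1) or q3)) or q1)) implies (q4 implies (q4 implies (not q2 iff not q5))))}.
not (((q4 implies (q4 implies (not q2 iff not q5))) and (((q3 implies q6) and ((q3 implies q1) or q3)) or q1)) implies (q4 implies (q4 implies (not q2 iff not q5)))): α-rule — add ((q4 implies (q4 implies (not q2 iff not q5))) and (((q3 implies q6) and ((q3 implies q1) or q3)) or q1)), not (q4 implies (q4 implies (not q2 iff not q5))).
((q4 implies (q4 implies (not q2 iff not q5))) and (((q3 implies q6) and ((q3 implies q1) or q3)) or q1)): α-rule — add (q4 implies (q4 implies (not q2 iff not q5))), (((q3 implies q6) and ((q3 implies q1) or q3)) or q1).
not (q4 implies (q4 implies (not q2 iff not q5))): α-rule — add q4, not (q4 implies (not q2 iff not q5)).
not (q4 implies (not q2 iff not q5)): α-rule — add q4, not (not q2 iff not q5).
(q4 implies (q4 implies (not q2 iff not q5))): β-rule — branch into not q4  //  (q4 implies (not q2 iff not q5)).
  branch 1 (add not q4):
    × closes — contains both q4 and not q4.
  branch 2 (add (q4 implies (not q2 iff not q5))):
    (((q3 implies q6) and ((q3 implies q1) or q3)) or q1): β-rule — branch into ((q3 implies q6) and ((q3 implies q1) or q3))  //  q1.
      branch 2.1 (add ((q3 implies q6) and ((q3 implies q1) or q3))):
        ((q3 implies q6) and ((q3 implies q1) or q3)): α-rule — add (q3 implies q6), ((q3 implies q1) or q3).
        not (not q2 iff not q5): β-rule — branch into not q2, not not q5  //  not not q2, not q5.
          branch 2.1.1 (add not q2, not not q5):
            (q4 implies (not q2 iff not q5)): β-rule — branch into not q4  //  (not q2 iff not q5).
              branch 2.1.1.1 (add not q4):
                × closes — contains both q4 and not q4.
              branch 2.1.1.2 (add (not q2 iff not q5)):
                (q3 implies q6): β-rule — branch into not q3  //  q6.
                  branch 2.1.1.2.1 (add not q3):
                    ((q3 implies q1) or q3): β-rule — branch into (q3 implies q1)  //  q3.
                      branch 2.1.1.2.1.1 (add (q3 implies q1)):
                        (not q2 iff not q5): β-rule — branch into not q2, not q5  //  not not q2, not not q5.
                          branch 2.1.1.2.1.1.1 (add not q2, not q5):
                            × closes — contains both q5 and not q5.
                          branch 2.1.1.2.1.1.2 (add not not q2, not not q5):
                            × closes — contains both q2 and not q2.
                      branch 2.1.1.2.1.2 (add q3):
                        × closes — contains both q3 and not q3.
                  branch 2.1.1.2.2 (add q6):
                    ((q3 implies q1) or q3): β-rule — branch into (q3 implies q1)  //  q3.
                      branch 2.1.1.2.2.1 (add (q3 implies q1)):
                        (not q2 iff not q5): β-rule — branch into not q2, not q5  //  not not q2, not not q5.
                          branch 2.1.1.2.2.1.1 (add not q2, not q5):
                            × closes — contains both q5 and not q5.
                          branch 2.1.1.2.2.1.2 (add not not q2, not not q5):
                            × closes — contains both q2 and not q2.
                      branch 2.1.1.2.2.2 (add q3):
                        (not q2 iff not q5): β-rule — branch into not q2, not q5  //  not not q2, not not q5.
                          branch 2.1.1.2.2.2.1 (add not q2, not q5):
                            × closes — contains both q5 and not q5.
                          branch 2.1.1.2.2.2.2 (add not not q2, not not q5):
                            × closes — contains both q2 and not q2.
          branch 2.1.2 (add not not q2, not q5):
            (q4 implies (not q2 iff not q5)): β-rule — branch into not q4  //  (not q2 iff not q5).
              branch 2.1.2.1 (add not q4):
                × closes — contains both q4 and not q4.
              branch 2.1.2.2 (add (not q2 iff not q5)):
                (q3 implies q6): β-rule — branch into not q3  //  q6.
                  branch 2.1.2.2.1 (add not q3):
                    ((q3 implies q1) or q3): β-rule — branch into (q3 implies q1)  //  q3.
                      branch 2.1.2.2.1.1 (add (q3 implies q1)):
                        (not q2 iff not q5): β-rule — branch into not q2, not q5  //  not not q2, not not q5.
                          branch 2.1.2.2.1.1.1 (add not q2, not q5):
                            × closes — contains both q2 and not q2.
                          branch 2.1.2.2.1.1.2 (add not not q2, not not q5):
                            × closes — contains both q5 and not q5.
                      branch 2.1.2.2.1.2 (add q3):
                        × closes — contains both q3 and not q3.
                  branch 2.1.2.2.2 (add q6):
                    ((q3 implies q1) or q3): β-rule — branch into (q3 implies q1)  //  q3.
                      branch 2.1.2.2.2.1 (add (q3 implies q1)):
                        (not q2 iff not q5): β-rule — branch into not q2, not q5  //  not not q2, not not q5.
                          branch 2.1.2.2.2.1.1 (add not q2, not q5):
                            × closes — contains both q2 and not q2.
                          branch 2.1.2.2.2.1.2 (add not not q2, not not q5):
                            × closes — contains both q5 and not q5.
                      branch 2.1.2.2.2.2 (add q3):
                        (not q2 iff not q5): β-rule — branch into not q2, not q5  //  not not q2, not not q5.
                          branch 2.1.2.2.2.2.1 (add not q2, not q5):
                            × closes — contains both q2 and not q2.
                          branch 2.1.2.2.2.2.2 (add not not q2, not not q5):
                            × closes — contains both q5 and not q5.
      branch 2.2 (add q1):
        not (not q2 iff not q5): β-rule — branch into not q2, not not q5  //  not not q2, not q5.
          branch 2.2.1 (add not q2, not not q5):
            (q4 implies (not q2 iff not q5)): β-rule — branch into not q4  //  (not q2 iff not q5).
              branch 2.2.1.1 (add not q4):
                × closes — contains both q4 and not q4.
              branch 2.2.1.2 (add (not q2 iff not q5)):
                (not q2 iff not q5): β-rule — branch into not q2, not q5  //  not not q2, not not q5.
                  branch 2.2.1.2.1 (add not q2, not q5):
                    × closes — contains both q5 and not q5.
                  branch 2.2.1.2.2 (add not not q2, not not q5):
                    × closes — contains both q2 and not q2.
          branch 2.2.2 (add not not q2, not q5):
            (q4 implies (not q2 iff not q5)): β-rule — branch into not q4  //  (not q2 iff not q5).
              branch 2.2.2.1 (add not q4):
                × closes — contains both q4 and not q4.
              branch 2.2.2.2 (add (not q2 iff not q5)):
                (not q2 iff not q5): β-rule — branch into not q2, not q5  //  not not q2, not not q5.
                  branch 2.2.2.2.1 (add not q2, not q5):
                    × closes — contains both q2 and not q2.
                  branch 2.2.2.2.2 (add not not q2, not not q5):
                    × closes — contains both q5 and not q5.
All 23 branches close.
Every branch closed, so the negation is unsatisfiable and the formula is valid.

Valid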